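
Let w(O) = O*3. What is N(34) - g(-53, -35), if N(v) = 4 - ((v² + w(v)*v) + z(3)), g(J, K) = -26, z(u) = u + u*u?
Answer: -4606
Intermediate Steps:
z(u) = u + u²
w(O) = 3*O
N(v) = -8 - 4*v² (N(v) = 4 - ((v² + (3*v)*v) + 3*(1 + 3)) = 4 - ((v² + 3*v²) + 3*4) = 4 - (4*v² + 12) = 4 - (12 + 4*v²) = 4 + (-12 - 4*v²) = -8 - 4*v²)
N(34) - g(-53, -35) = (-8 - 4*34²) - 1*(-26) = (-8 - 4*1156) + 26 = (-8 - 4624) + 26 = -4632 + 26 = -4606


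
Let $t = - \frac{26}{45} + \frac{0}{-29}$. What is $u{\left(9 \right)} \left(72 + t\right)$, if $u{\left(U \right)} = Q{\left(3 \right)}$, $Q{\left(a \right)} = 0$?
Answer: $0$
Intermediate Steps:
$u{\left(U \right)} = 0$
$t = - \frac{26}{45}$ ($t = \left(-26\right) \frac{1}{45} + 0 \left(- \frac{1}{29}\right) = - \frac{26}{45} + 0 = - \frac{26}{45} \approx -0.57778$)
$u{\left(9 \right)} \left(72 + t\right) = 0 \left(72 - \frac{26}{45}\right) = 0 \cdot \frac{3214}{45} = 0$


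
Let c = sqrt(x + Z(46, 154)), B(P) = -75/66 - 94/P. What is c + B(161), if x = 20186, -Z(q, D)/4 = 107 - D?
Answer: -6093/3542 + sqrt(20374) ≈ 141.02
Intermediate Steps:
Z(q, D) = -428 + 4*D (Z(q, D) = -4*(107 - D) = -428 + 4*D)
B(P) = -25/22 - 94/P (B(P) = -75*1/66 - 94/P = -25/22 - 94/P)
c = sqrt(20374) (c = sqrt(20186 + (-428 + 4*154)) = sqrt(20186 + (-428 + 616)) = sqrt(20186 + 188) = sqrt(20374) ≈ 142.74)
c + B(161) = sqrt(20374) + (-25/22 - 94/161) = sqrt(20374) - 6093/3542 = -6093/3542 + sqrt(20374)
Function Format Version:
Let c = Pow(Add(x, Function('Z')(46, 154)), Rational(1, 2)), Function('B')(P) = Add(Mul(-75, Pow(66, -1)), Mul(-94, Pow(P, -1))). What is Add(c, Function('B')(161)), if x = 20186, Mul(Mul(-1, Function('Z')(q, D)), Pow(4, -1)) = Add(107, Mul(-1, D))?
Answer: Add(Rational(-6093, 3542), Pow(20374, Rational(1, 2))) ≈ 141.02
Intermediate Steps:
Function('Z')(q, D) = Add(-428, Mul(4, D)) (Function('Z')(q, D) = Mul(-4, Add(107, Mul(-1, D))) = Add(-428, Mul(4, D)))
Function('B')(P) = Add(Rational(-25, 22), Mul(-94, Pow(P, -1))) (Function('B')(P) = Add(Mul(-75, Rational(1, 66)), Mul(-94, Pow(P, -1))) = Add(Rational(-25, 22), Mul(-94, Pow(P, -1))))
c = Pow(20374, Rational(1, 2)) (c = Pow(Add(20186, Add(-428, Mul(4, 154))), Rational(1, 2)) = Pow(Add(20186, Add(-428, 616)), Rational(1, 2)) = Pow(Add(20186, 188), Rational(1, 2)) = Pow(20374, Rational(1, 2)) ≈ 142.74)
Add(c, Function('B')(161)) = Add(Pow(20374, Rational(1, 2)), Add(Rational(-25, 22), Mul(-94, Pow(161, -1)))) = Add(Pow(20374, Rational(1, 2)), Add(Rational(-25, 22), Mul(-94, Rational(1, 161)))) = Add(Pow(20374, Rational(1, 2)), Add(Rational(-25, 22), Rational(-94, 161))) = Add(Pow(20374, Rational(1, 2)), Rational(-6093, 3542)) = Add(Rational(-6093, 3542), Pow(20374, Rational(1, 2)))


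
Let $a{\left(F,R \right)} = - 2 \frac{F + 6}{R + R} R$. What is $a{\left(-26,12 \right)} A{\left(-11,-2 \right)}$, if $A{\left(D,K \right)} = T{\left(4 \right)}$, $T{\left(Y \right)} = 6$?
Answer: $120$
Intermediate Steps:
$A{\left(D,K \right)} = 6$
$a{\left(F,R \right)} = -6 - F$ ($a{\left(F,R \right)} = - 2 \frac{6 + F}{2 R} R = - \frac{6 + F}{R} R = -6 - F$)
$a{\left(-26,12 \right)} A{\left(-11,-2 \right)} = \left(-6 - -26\right) 6 = \left(-6 + 26\right) 6 = 20 \cdot 6 = 120$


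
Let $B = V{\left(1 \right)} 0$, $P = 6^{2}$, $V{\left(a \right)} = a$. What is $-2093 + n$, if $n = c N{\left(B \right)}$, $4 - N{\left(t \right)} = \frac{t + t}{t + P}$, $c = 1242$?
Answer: $2875$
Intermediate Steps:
$P = 36$
$B = 0$ ($B = 1 \cdot 0 = 0$)
$N{\left(t \right)} = 4 - \frac{2 t}{36 + t}$ ($N{\left(t \right)} = 4 - \frac{t + t}{t + 36} = 4 - \frac{2 t}{36 + t}$)
$n = 4968$ ($n = 1242 \frac{2 \left(72 + 0\right)}{36 + 0} = 1242 \cdot 2 \cdot \frac{1}{36} \cdot 72 = 1242 \cdot 4 = 4968$)
$-2093 + n = -2093 + 4968 = 2875$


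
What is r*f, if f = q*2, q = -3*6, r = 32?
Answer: -1152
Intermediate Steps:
q = -18
f = -36 (f = -18*2 = -36)
r*f = 32*(-36) = -1152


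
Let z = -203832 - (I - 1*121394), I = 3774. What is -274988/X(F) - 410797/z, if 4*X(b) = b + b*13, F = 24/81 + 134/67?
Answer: -91429574909/2672572 ≈ -34210.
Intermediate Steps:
F = 62/27 (F = 24*(1/81) + 134*(1/67) = 8/27 + 2 = 62/27 ≈ 2.2963)
z = -86212 (z = -203832 - (3774 - 1*121394) = -203832 - (3774 - 121394) = -203832 - 1*(-117620) = -203832 + 117620 = -86212)
X(b) = 7*b/2 (X(b) = (b + b*13)/4 = (b + 13*b)/4 = (14*b)/4 = 7*b/2)
-274988/X(F) - 410797/z = -274988/((7/2)*(62/27)) - 410797/(-86212) = -274988/217/27 - 410797*(-1/86212) = -274988*27/217 + 410797/86212 = -1060668/31 + 410797/86212 = -91429574909/2672572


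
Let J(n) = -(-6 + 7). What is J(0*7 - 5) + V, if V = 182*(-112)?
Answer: -20385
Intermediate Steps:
V = -20384
J(n) = -1 (J(n) = -1*1 = -1)
J(0*7 - 5) + V = -1 - 20384 = -20385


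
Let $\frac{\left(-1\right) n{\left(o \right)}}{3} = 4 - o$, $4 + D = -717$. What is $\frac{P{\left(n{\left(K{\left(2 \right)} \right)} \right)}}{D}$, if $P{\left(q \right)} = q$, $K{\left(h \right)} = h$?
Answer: $\frac{6}{721} \approx 0.0083218$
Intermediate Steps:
$D = -721$ ($D = -4 - 717 = -721$)
$n{\left(o \right)} = -12 + 3 o$ ($n{\left(o \right)} = - 3 \left(4 - o\right) = -12 + 3 o$)
$\frac{P{\left(n{\left(K{\left(2 \right)} \right)} \right)}}{D} = \frac{-12 + 3 \cdot 2}{-721} = \left(-12 + 6\right) \left(- \frac{1}{721}\right) = \left(-6\right) \left(- \frac{1}{721}\right) = \frac{6}{721}$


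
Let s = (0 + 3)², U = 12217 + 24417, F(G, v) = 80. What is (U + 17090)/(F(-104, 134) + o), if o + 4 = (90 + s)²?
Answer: 53724/9877 ≈ 5.4393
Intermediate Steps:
U = 36634
s = 9 (s = 3² = 9)
o = 9797 (o = -4 + (90 + 9)² = -4 + 99² = -4 + 9801 = 9797)
(U + 17090)/(F(-104, 134) + o) = (36634 + 17090)/(80 + 9797) = 53724/9877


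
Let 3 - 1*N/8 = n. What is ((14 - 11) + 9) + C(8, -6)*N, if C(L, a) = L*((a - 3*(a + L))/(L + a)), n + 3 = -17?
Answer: -8820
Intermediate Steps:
n = -20 (n = -3 - 17 = -20)
C(L, a) = L*(-3*L - 2*a)/(L + a) (C(L, a) = L*((a - 3*(L + a))/(L + a)) = L*((a + (-3*L - 3*a))/(L + a)) = L*((-3*L - 2*a)/(L + a)) = L*(-3*L - 2*a)/(L + a))
N = 184 (N = 24 - 8*(-20) = 24 + 160 = 184)
((14 - 11) + 9) + C(8, -6)*N = ((14 - 11) + 9) - 1*8*(2*(-6) + 3*8)/(8 - 6)*184 = (3 + 9) - 1*8*(-12 + 24)/2*184 = 12 - 1*8*½*12*184 = 12 - 48*184 = 12 - 8832 = -8820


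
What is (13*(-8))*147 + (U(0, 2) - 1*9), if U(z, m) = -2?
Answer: -15299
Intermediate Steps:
(13*(-8))*147 + (U(0, 2) - 1*9) = (13*(-8))*147 + (-2 - 1*9) = -104*147 + (-2 - 9) = -15288 - 11 = -15299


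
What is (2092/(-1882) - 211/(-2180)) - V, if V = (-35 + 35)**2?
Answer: -2081729/2051380 ≈ -1.0148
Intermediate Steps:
V = 0 (V = 0**2 = 0)
(2092/(-1882) - 211/(-2180)) - V = (2092/(-1882) - 211/(-2180)) - 1*0 = (2092*(-1/1882) - 211*(-1/2180)) + 0 = (-1046/941 + 211/2180) + 0 = -2081729/2051380 + 0 = -2081729/2051380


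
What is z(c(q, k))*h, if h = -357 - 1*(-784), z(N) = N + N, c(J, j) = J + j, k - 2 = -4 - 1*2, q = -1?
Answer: -4270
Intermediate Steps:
k = -4 (k = 2 + (-4 - 1*2) = 2 + (-4 - 2) = 2 - 6 = -4)
z(N) = 2*N
h = 427 (h = -357 + 784 = 427)
z(c(q, k))*h = (2*(-1 - 4))*427 = (2*(-5))*427 = -10*427 = -4270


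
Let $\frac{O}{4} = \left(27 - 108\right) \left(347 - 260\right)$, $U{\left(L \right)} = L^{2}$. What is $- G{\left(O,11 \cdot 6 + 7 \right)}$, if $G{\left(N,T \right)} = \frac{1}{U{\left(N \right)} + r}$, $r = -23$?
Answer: $- \frac{1}{794563321} \approx -1.2586 \cdot 10^{-9}$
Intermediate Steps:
$O = -28188$ ($O = 4 \left(27 - 108\right) \left(347 - 260\right) = 4 \left(\left(-81\right) 87\right) = 4 \left(-7047\right) = -28188$)
$G{\left(N,T \right)} = \frac{1}{-23 + N^{2}}$ ($G{\left(N,T \right)} = \frac{1}{N^{2} - 23} = \frac{1}{-23 + N^{2}}$)
$- G{\left(O,11 \cdot 6 + 7 \right)} = - \frac{1}{-23 + \left(-28188\right)^{2}} = - \frac{1}{-23 + 794563344} = - \frac{1}{794563321}$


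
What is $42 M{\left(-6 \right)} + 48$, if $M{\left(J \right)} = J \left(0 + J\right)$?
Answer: $1560$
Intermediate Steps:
$M{\left(J \right)} = J^{2}$ ($M{\left(J \right)} = J J = J^{2}$)
$42 M{\left(-6 \right)} + 48 = 42 \left(-6\right)^{2} + 48 = 42 \cdot 36 + 48 = 1512 + 48 = 1560$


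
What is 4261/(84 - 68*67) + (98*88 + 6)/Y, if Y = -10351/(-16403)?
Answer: 633002778469/46289672 ≈ 13675.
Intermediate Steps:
Y = 10351/16403 (Y = -10351*(-1/16403) = 10351/16403 ≈ 0.63104)
4261/(84 - 68*67) + (98*88 + 6)/Y = 4261/(84 - 68*67) + (98*88 + 6)/(10351/16403) = 4261/(84 - 4556) + (8624 + 6)*(16403/10351) = 4261/(-4472) + 8630*(16403/10351) = 4261*(-1/4472) + 141557890/10351 = -4261/4472 + 141557890/10351 = 633002778469/46289672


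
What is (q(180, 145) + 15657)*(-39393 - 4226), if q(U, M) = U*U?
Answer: -2096198283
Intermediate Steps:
q(U, M) = U²
(q(180, 145) + 15657)*(-39393 - 4226) = (180² + 15657)*(-39393 - 4226) = (32400 + 15657)*(-43619) = 48057*(-43619) = -2096198283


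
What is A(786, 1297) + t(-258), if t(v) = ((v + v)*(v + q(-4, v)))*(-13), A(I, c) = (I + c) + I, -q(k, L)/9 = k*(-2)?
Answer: -2210771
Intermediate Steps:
q(k, L) = 18*k (q(k, L) = -9*k*(-2) = -(-18)*k = 18*k)
A(I, c) = c + 2*I
t(v) = -26*v*(-72 + v) (t(v) = ((v + v)*(v + 18*(-4)))*(-13) = ((2*v)*(v - 72))*(-13) = ((2*v)*(-72 + v))*(-13) = (2*v*(-72 + v))*(-13) = -26*v*(-72 + v))
A(786, 1297) + t(-258) = (1297 + 2*786) + 26*(-258)*(72 - 1*(-258)) = (1297 + 1572) + 26*(-258)*(72 + 258) = 2869 + 26*(-258)*330 = 2869 - 2213640 = -2210771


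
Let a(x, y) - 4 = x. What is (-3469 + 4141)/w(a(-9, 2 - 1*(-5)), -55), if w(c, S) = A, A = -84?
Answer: -8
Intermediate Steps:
a(x, y) = 4 + x
w(c, S) = -84
(-3469 + 4141)/w(a(-9, 2 - 1*(-5)), -55) = (-3469 + 4141)/(-84) = 672*(-1/84) = -8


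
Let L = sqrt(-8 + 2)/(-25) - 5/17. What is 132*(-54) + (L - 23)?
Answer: -121572/17 - I*sqrt(6)/25 ≈ -7151.3 - 0.09798*I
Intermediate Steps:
L = -5/17 - I*sqrt(6)/25 (L = sqrt(-6)*(-1/25) - 5*1/17 = (I*sqrt(6))*(-1/25) - 5/17 = -I*sqrt(6)/25 - 5/17 = -5/17 - I*sqrt(6)/25 ≈ -0.29412 - 0.09798*I)
132*(-54) + (L - 23) = 132*(-54) + ((-5/17 - I*sqrt(6)/25) - 23) = -7128 + (-396/17 - I*sqrt(6)/25) = -121572/17 - I*sqrt(6)/25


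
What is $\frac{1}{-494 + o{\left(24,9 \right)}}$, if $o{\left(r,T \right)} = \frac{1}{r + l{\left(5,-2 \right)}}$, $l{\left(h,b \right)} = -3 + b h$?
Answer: $- \frac{11}{5433} \approx -0.0020247$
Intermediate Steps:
$o{\left(r,T \right)} = \frac{1}{-13 + r}$ ($o{\left(r,T \right)} = \frac{1}{r - 13} = \frac{1}{-13 + r}$)
$\frac{1}{-494 + o{\left(24,9 \right)}} = \frac{1}{-494 + \frac{1}{-13 + 24}} = \frac{1}{-494 + \frac{1}{11}} = \frac{1}{- \frac{5433}{11}} = - \frac{11}{5433}$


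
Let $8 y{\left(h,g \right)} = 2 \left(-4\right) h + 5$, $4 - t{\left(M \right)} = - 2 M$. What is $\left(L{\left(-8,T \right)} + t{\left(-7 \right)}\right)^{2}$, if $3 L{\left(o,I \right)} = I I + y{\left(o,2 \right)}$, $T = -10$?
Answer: $\frac{395641}{576} \approx 686.88$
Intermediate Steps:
$t{\left(M \right)} = 4 + 2 M$ ($t{\left(M \right)} = 4 - - 2 M = 4 + 2 M$)
$y{\left(h,g \right)} = \frac{5}{8} - h$ ($y{\left(h,g \right)} = \frac{2 \left(-4\right) h + 5}{8} = \frac{- 8 h + 5}{8} = \frac{5 - 8 h}{8} = \frac{5}{8} - h$)
$L{\left(o,I \right)} = \frac{5}{24} - \frac{o}{3} + \frac{I^{2}}{3}$ ($L{\left(o,I \right)} = \frac{I I - \left(- \frac{5}{8} + o\right)}{3} = \frac{I^{2} - \left(- \frac{5}{8} + o\right)}{3} = \frac{\frac{5}{8} + I^{2} - o}{3} = \frac{5}{24} - \frac{o}{3} + \frac{I^{2}}{3}$)
$\left(L{\left(-8,T \right)} + t{\left(-7 \right)}\right)^{2} = \left(\left(\frac{5}{24} - - \frac{8}{3} + \frac{\left(-10\right)^{2}}{3}\right) + \left(4 + 2 \left(-7\right)\right)\right)^{2} = \left(\left(\frac{5}{24} + \frac{8}{3} + \frac{1}{3} \cdot 100\right) + \left(4 - 14\right)\right)^{2} = \left(\left(\frac{5}{24} + \frac{8}{3} + \frac{100}{3}\right) - 10\right)^{2} = \left(\frac{869}{24} - 10\right)^{2} = \left(\frac{629}{24}\right)^{2} = \frac{395641}{576}$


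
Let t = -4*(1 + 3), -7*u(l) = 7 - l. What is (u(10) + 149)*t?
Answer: -16736/7 ≈ -2390.9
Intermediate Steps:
u(l) = -1 + l/7 (u(l) = -(7 - l)/7 = -1 + l/7)
t = -16 (t = -4*4 = -16)
(u(10) + 149)*t = ((-1 + (⅐)*10) + 149)*(-16) = ((-1 + 10/7) + 149)*(-16) = (3/7 + 149)*(-16) = (1046/7)*(-16) = -16736/7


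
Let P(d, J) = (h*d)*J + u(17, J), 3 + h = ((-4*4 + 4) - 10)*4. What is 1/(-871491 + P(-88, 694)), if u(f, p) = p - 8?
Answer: 1/4686747 ≈ 2.1337e-7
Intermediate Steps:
u(f, p) = -8 + p
h = -91 (h = -3 + ((-4*4 + 4) - 10)*4 = -3 + ((-16 + 4) - 10)*4 = -3 + (-12 - 10)*4 = -3 - 22*4 = -3 - 88 = -91)
P(d, J) = -8 + J - 91*J*d (P(d, J) = (-91*d)*J + (-8 + J) = -91*J*d + (-8 + J) = -8 + J - 91*J*d)
1/(-871491 + P(-88, 694)) = 1/(-871491 + (-8 + 694 - 91*694*(-88))) = 1/(-871491 + (-8 + 694 + 5557552)) = 1/(-871491 + 5558238) = 1/4686747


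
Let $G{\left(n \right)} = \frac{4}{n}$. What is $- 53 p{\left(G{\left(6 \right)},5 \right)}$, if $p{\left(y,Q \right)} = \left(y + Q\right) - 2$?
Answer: $- \frac{583}{3} \approx -194.33$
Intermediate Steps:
$p{\left(y,Q \right)} = -2 + Q + y$ ($p{\left(y,Q \right)} = \left(Q + y\right) - 2 = -2 + Q + y$)
$- 53 p{\left(G{\left(6 \right)},5 \right)} = - 53 \left(-2 + 5 + \frac{4}{6}\right) = - 53 \left(-2 + 5 + 4 \cdot \frac{1}{6}\right) = - 53 \left(-2 + 5 + \frac{2}{3}\right) = \left(-53\right) \frac{11}{3} = - \frac{583}{3}$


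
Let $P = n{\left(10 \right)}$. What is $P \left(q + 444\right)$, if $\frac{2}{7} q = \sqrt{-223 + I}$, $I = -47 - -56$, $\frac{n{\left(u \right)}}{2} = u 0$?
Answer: $0$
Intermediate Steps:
$n{\left(u \right)} = 0$ ($n{\left(u \right)} = 2 u 0 = 2 \cdot 0 = 0$)
$P = 0$
$I = 9$ ($I = -47 + 56 = 9$)
$q = \frac{7 i \sqrt{214}}{2}$ ($q = \frac{7 \sqrt{-223 + 9}}{2} = \frac{7 \sqrt{-214}}{2} = \frac{7 i \sqrt{214}}{2} \approx 51.201 i$)
$P \left(q + 444\right) = 0 \left(\frac{7 i \sqrt{214}}{2} + 444\right) = 0 \left(444 + \frac{7 i \sqrt{214}}{2}\right) = 0$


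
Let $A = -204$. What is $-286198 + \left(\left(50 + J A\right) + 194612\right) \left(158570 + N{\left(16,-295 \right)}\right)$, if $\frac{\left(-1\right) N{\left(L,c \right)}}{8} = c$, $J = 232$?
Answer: $23710174422$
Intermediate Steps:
$N{\left(L,c \right)} = - 8 c$
$-286198 + \left(\left(50 + J A\right) + 194612\right) \left(158570 + N{\left(16,-295 \right)}\right) = -286198 + \left(\left(50 + 232 \left(-204\right)\right) + 194612\right) \left(158570 - -2360\right) = -286198 + \left(\left(50 - 47328\right) + 194612\right) \left(158570 + 2360\right) = -286198 + \left(-47278 + 194612\right) 160930 = -286198 + 147334 \cdot 160930 = -286198 + 23710460620 = 23710174422$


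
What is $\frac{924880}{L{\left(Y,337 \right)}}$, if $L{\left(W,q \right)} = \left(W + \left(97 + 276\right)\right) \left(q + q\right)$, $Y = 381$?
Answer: $\frac{231220}{127049} \approx 1.8199$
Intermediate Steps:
$L{\left(W,q \right)} = 2 q \left(373 + W\right)$ ($L{\left(W,q \right)} = \left(W + 373\right) 2 q = \left(373 + W\right) 2 q = 2 q \left(373 + W\right)$)
$\frac{924880}{L{\left(Y,337 \right)}} = \frac{924880}{2 \cdot 337 \left(373 + 381\right)} = \frac{924880}{2 \cdot 337 \cdot 754} = \frac{924880}{508196} = 924880 \cdot \frac{1}{508196} = \frac{231220}{127049}$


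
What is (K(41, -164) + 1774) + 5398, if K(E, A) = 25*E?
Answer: 8197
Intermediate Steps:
(K(41, -164) + 1774) + 5398 = (25*41 + 1774) + 5398 = (1025 + 1774) + 5398 = 2799 + 5398 = 8197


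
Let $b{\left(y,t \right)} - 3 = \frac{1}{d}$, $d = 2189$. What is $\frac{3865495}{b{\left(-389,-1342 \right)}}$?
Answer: $\frac{8461568555}{6568} \approx 1.2883 \cdot 10^{6}$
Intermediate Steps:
$b{\left(y,t \right)} = \frac{6568}{2189}$ ($b{\left(y,t \right)} = 3 + \frac{1}{2189} = \frac{6568}{2189}$)
$\frac{3865495}{b{\left(-389,-1342 \right)}} = \frac{3865495}{\frac{6568}{2189}} = 3865495 \cdot \frac{2189}{6568} = \frac{8461568555}{6568}$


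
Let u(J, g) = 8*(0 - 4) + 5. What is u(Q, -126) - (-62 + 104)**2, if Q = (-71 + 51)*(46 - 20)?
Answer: -1791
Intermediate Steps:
Q = -520 (Q = -20*26 = -520)
u(J, g) = -27 (u(J, g) = 8*(-4) + 5 = -32 + 5 = -27)
u(Q, -126) - (-62 + 104)**2 = -27 - (-62 + 104)**2 = -27 - 1*42**2 = -27 - 1*1764 = -27 - 1764 = -1791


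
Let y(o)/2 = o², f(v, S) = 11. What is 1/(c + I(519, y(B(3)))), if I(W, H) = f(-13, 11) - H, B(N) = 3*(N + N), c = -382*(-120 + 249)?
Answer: -1/49915 ≈ -2.0034e-5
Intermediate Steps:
c = -49278 (c = -382*129 = -49278)
B(N) = 6*N (B(N) = 3*(2*N) = 6*N)
y(o) = 2*o²
I(W, H) = 11 - H
1/(c + I(519, y(B(3)))) = 1/(-49278 + (11 - 2*(6*3)²)) = 1/(-49278 + (11 - 2*18²)) = 1/(-49278 + (11 - 2*324)) = 1/(-49278 + (11 - 1*648)) = 1/(-49278 + (11 - 648)) = 1/(-49278 - 637) = 1/(-49915) = -1/49915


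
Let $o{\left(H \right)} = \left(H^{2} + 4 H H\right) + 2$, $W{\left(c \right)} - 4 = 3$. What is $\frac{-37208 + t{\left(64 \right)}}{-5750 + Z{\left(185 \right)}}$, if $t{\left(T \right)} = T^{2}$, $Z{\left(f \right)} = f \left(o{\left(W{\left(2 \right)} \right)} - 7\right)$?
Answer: $- \frac{16556}{19325} \approx -0.85671$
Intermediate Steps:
$W{\left(c \right)} = 7$ ($W{\left(c \right)} = 4 + 3 = 7$)
$o{\left(H \right)} = 2 + 5 H^{2}$ ($o{\left(H \right)} = \left(H^{2} + 4 H^{2}\right) + 2 = 5 H^{2} + 2 = 2 + 5 H^{2}$)
$Z{\left(f \right)} = 240 f$ ($Z{\left(f \right)} = f \left(\left(2 + 5 \cdot 7^{2}\right) - 7\right) = f \left(\left(2 + 5 \cdot 49\right) - 7\right) = f \left(\left(2 + 245\right) - 7\right) = f \left(247 - 7\right) = f 240 = 240 f$)
$\frac{-37208 + t{\left(64 \right)}}{-5750 + Z{\left(185 \right)}} = \frac{-37208 + 64^{2}}{-5750 + 240 \cdot 185} = \frac{-37208 + 4096}{-5750 + 44400} = - \frac{33112}{38650} = \left(-33112\right) \frac{1}{38650} = - \frac{16556}{19325}$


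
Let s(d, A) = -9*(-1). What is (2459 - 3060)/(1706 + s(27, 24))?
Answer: -601/1715 ≈ -0.35044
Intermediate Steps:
s(d, A) = 9
(2459 - 3060)/(1706 + s(27, 24)) = (2459 - 3060)/(1706 + 9) = -601/1715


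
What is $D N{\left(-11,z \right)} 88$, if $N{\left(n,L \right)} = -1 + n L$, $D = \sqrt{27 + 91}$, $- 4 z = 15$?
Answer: $3542 \sqrt{118} \approx 38476.0$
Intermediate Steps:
$z = - \frac{15}{4}$ ($z = \left(- \frac{1}{4}\right) 15 = - \frac{15}{4} \approx -3.75$)
$D = \sqrt{118} \approx 10.863$
$N{\left(n,L \right)} = -1 + L n$
$D N{\left(-11,z \right)} 88 = \sqrt{118} \left(-1 - - \frac{165}{4}\right) 88 = \sqrt{118} \left(-1 + \frac{165}{4}\right) 88 = \sqrt{118} \cdot \frac{161}{4} \cdot 88 = \frac{161 \sqrt{118}}{4} \cdot 88 = 3542 \sqrt{118}$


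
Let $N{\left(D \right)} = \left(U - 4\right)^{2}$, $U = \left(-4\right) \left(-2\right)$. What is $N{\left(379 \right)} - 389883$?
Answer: $-389867$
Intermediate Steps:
$U = 8$
$N{\left(D \right)} = 16$ ($N{\left(D \right)} = \left(8 - 4\right)^{2} = 4^{2} = 16$)
$N{\left(379 \right)} - 389883 = 16 - 389883 = -389867$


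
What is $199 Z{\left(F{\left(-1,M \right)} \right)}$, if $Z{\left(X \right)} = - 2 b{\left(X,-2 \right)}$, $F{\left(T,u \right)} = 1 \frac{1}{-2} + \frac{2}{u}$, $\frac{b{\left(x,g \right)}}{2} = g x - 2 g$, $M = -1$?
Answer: $-7164$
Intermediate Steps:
$b{\left(x,g \right)} = - 4 g + 2 g x$ ($b{\left(x,g \right)} = 2 \left(g x - 2 g\right) = 2 \left(- 2 g + g x\right) = - 4 g + 2 g x$)
$F{\left(T,u \right)} = - \frac{1}{2} + \frac{2}{u}$ ($F{\left(T,u \right)} = 1 \left(- \frac{1}{2}\right) + \frac{2}{u} = - \frac{1}{2} + \frac{2}{u}$)
$Z{\left(X \right)} = -16 + 8 X$ ($Z{\left(X \right)} = - 2 \cdot 2 \left(-2\right) \left(-2 + X\right) = - 2 \left(8 - 4 X\right) = -16 + 8 X$)
$199 Z{\left(F{\left(-1,M \right)} \right)} = 199 \left(-16 + 8 \frac{4 - -1}{2 \left(-1\right)}\right) = 199 \left(-16 + 8 \cdot \frac{1}{2} \left(-1\right) \left(4 + 1\right)\right) = 199 \left(-16 + 8 \cdot \frac{1}{2} \left(-1\right) 5\right) = 199 \left(-16 + 8 \left(- \frac{5}{2}\right)\right) = 199 \left(-16 - 20\right) = 199 \left(-36\right) = -7164$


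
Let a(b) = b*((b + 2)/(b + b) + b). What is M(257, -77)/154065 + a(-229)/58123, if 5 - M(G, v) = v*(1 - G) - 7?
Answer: 2766725275/3581887998 ≈ 0.77242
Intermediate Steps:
M(G, v) = 12 - v*(1 - G) (M(G, v) = 5 - (v*(1 - G) - 7) = 5 - (-7 + v*(1 - G)) = 5 + (7 - v*(1 - G)) = 12 - v*(1 - G))
a(b) = b*(b + (2 + b)/(2*b)) (a(b) = b*((2 + b)/((2*b)) + b) = b*((2 + b)*(1/(2*b)) + b) = b*((2 + b)/(2*b) + b) = b*(b + (2 + b)/(2*b)))
M(257, -77)/154065 + a(-229)/58123 = (12 - 1*(-77) + 257*(-77))/154065 + (1 + (-229)² + (½)*(-229))/58123 = (12 + 77 - 19789)*(1/154065) + (1 + 52441 - 229/2)*(1/58123) = -19700*1/154065 + (104655/2)*(1/58123) = -3940/30813 + 104655/116246 = 2766725275/3581887998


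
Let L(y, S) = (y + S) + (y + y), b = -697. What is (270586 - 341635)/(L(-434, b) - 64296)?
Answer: 71049/66295 ≈ 1.0717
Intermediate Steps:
L(y, S) = S + 3*y (L(y, S) = (S + y) + 2*y = S + 3*y)
(270586 - 341635)/(L(-434, b) - 64296) = (270586 - 341635)/((-697 + 3*(-434)) - 64296) = -71049/((-697 - 1302) - 64296) = -71049/(-1999 - 64296) = -71049/(-66295) = -71049*(-1/66295) = 71049/66295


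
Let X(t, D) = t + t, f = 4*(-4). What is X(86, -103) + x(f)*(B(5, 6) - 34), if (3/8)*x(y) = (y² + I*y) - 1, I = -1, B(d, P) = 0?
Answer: -73196/3 ≈ -24399.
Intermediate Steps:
f = -16
x(y) = -8/3 - 8*y/3 + 8*y²/3 (x(y) = 8*((y² - y) - 1)/3 = 8*(-1 + y² - y)/3 = -8/3 - 8*y/3 + 8*y²/3)
X(t, D) = 2*t
X(86, -103) + x(f)*(B(5, 6) - 34) = 2*86 + (-8/3 - 8/3*(-16) + (8/3)*(-16)²)*(0 - 34) = 172 + (-8/3 + 128/3 + (8/3)*256)*(-34) = 172 + (-8/3 + 128/3 + 2048/3)*(-34) = 172 + (2168/3)*(-34) = 172 - 73712/3 = -73196/3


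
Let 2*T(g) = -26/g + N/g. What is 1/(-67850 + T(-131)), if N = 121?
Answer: -262/17776795 ≈ -1.4738e-5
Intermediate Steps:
T(g) = 95/(2*g) (T(g) = (-26/g + 121/g)/2 = (95/g)/2 = 95/(2*g))
1/(-67850 + T(-131)) = 1/(-67850 + (95/2)/(-131)) = 1/(-67850 + (95/2)*(-1/131)) = 1/(-67850 - 95/262) = 1/(-17776795/262) = -262/17776795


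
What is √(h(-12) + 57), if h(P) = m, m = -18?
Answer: √39 ≈ 6.2450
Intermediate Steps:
h(P) = -18
√(h(-12) + 57) = √(-18 + 57) = √39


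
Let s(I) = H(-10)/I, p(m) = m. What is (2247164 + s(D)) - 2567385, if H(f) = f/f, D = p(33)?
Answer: -10567292/33 ≈ -3.2022e+5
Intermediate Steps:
D = 33
H(f) = 1
s(I) = 1/I
(2247164 + s(D)) - 2567385 = (2247164 + 1/33) - 2567385 = 74156413/33 - 2567385 = -10567292/33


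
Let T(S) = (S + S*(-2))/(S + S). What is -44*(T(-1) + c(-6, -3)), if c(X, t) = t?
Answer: 154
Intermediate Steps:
T(S) = -1/2 (T(S) = (S - 2*S)/((2*S)) = (-S)*(1/(2*S)) = -1/2)
-44*(T(-1) + c(-6, -3)) = -44*(-1/2 - 3) = -44*(-7/2) = 154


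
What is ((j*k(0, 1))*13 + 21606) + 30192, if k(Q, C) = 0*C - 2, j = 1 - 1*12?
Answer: 52084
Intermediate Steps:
j = -11 (j = 1 - 12 = -11)
k(Q, C) = -2 (k(Q, C) = 0 - 2 = -2)
((j*k(0, 1))*13 + 21606) + 30192 = (-11*(-2)*13 + 21606) + 30192 = (22*13 + 21606) + 30192 = (286 + 21606) + 30192 = 21892 + 30192 = 52084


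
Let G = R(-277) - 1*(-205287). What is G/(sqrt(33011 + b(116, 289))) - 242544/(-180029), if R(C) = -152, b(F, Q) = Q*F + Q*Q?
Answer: 242544/180029 + 205135*sqrt(37514)/75028 ≈ 530.90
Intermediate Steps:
b(F, Q) = Q**2 + F*Q (b(F, Q) = F*Q + Q**2 = Q**2 + F*Q)
G = 205135 (G = -152 - 1*(-205287) = -152 + 205287 = 205135)
G/(sqrt(33011 + b(116, 289))) - 242544/(-180029) = 205135/(sqrt(33011 + 289*(116 + 289))) - 242544/(-180029) = 205135/(sqrt(33011 + 289*405)) - 242544*(-1/180029) = 205135/(sqrt(33011 + 117045)) + 242544/180029 = 205135/(sqrt(150056)) + 242544/180029 = 205135/((2*sqrt(37514))) + 242544/180029 = 205135*(sqrt(37514)/75028) + 242544/180029 = 205135*sqrt(37514)/75028 + 242544/180029 = 242544/180029 + 205135*sqrt(37514)/75028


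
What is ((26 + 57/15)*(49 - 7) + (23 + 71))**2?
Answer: 45265984/25 ≈ 1.8106e+6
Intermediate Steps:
((26 + 57/15)*(49 - 7) + (23 + 71))**2 = ((26 + 57*(1/15))*42 + 94)**2 = ((26 + 19/5)*42 + 94)**2 = ((149/5)*42 + 94)**2 = (6258/5 + 94)**2 = (6728/5)**2 = 45265984/25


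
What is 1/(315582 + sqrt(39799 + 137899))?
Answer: 157791/49795910513 - sqrt(177698)/99591821026 ≈ 3.1645e-6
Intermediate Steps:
1/(315582 + sqrt(39799 + 137899)) = 1/(315582 + sqrt(177698))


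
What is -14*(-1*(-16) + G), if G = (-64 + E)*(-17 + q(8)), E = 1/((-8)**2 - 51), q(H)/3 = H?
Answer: 78526/13 ≈ 6040.5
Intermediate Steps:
q(H) = 3*H
E = 1/13 (E = 1/(64 - 51) = 1/13 ≈ 0.076923)
G = -5817/13 (G = (-64 + 1/13)*(-17 + 3*8) = -831*(-17 + 24)/13 = -831/13*7 = -5817/13 ≈ -447.46)
-14*(-1*(-16) + G) = -14*(-1*(-16) - 5817/13) = -14*(16 - 5817/13) = -14*(-5609/13) = 78526/13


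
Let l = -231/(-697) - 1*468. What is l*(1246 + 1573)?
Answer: -918895335/697 ≈ -1.3184e+6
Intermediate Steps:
l = -325965/697 (l = -231*(-1/697) - 468 = 231/697 - 468 = -325965/697 ≈ -467.67)
l*(1246 + 1573) = -325965*(1246 + 1573)/697 = -325965/697*2819 = -918895335/697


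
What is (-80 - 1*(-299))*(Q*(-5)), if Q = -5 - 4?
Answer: 9855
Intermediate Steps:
Q = -9
(-80 - 1*(-299))*(Q*(-5)) = (-80 - 1*(-299))*(-9*(-5)) = (-80 + 299)*45 = 219*45 = 9855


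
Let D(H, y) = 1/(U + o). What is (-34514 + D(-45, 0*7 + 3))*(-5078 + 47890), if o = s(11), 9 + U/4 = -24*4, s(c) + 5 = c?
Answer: -305865988582/207 ≈ -1.4776e+9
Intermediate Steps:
s(c) = -5 + c
U = -420 (U = -36 + 4*(-24*4) = -36 + 4*(-96) = -36 - 384 = -420)
o = 6 (o = -5 + 11 = 6)
D(H, y) = -1/414 (D(H, y) = 1/(-420 + 6) = 1/(-414) = -1/414)
(-34514 + D(-45, 0*7 + 3))*(-5078 + 47890) = (-34514 - 1/414)*(-5078 + 47890) = -14288797/414*42812 = -305865988582/207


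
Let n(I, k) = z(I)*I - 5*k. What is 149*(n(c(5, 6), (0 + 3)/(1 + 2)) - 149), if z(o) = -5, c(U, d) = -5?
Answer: -19221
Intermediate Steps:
n(I, k) = -5*I - 5*k
149*(n(c(5, 6), (0 + 3)/(1 + 2)) - 149) = 149*((-5*(-5) - 5*(0 + 3)/(1 + 2)) - 149) = 149*((25 - 15/3) - 149) = 149*((25 - 5*1) - 149) = 149*((25 - 5) - 149) = 149*(20 - 149) = 149*(-129) = -19221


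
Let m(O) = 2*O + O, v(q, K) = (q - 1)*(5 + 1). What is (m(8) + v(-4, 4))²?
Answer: 36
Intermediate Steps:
v(q, K) = -6 + 6*q (v(q, K) = (-1 + q)*6 = -6 + 6*q)
m(O) = 3*O
(m(8) + v(-4, 4))² = (3*8 + (-6 + 6*(-4)))² = (24 + (-6 - 24))² = (24 - 30)² = (-6)² = 36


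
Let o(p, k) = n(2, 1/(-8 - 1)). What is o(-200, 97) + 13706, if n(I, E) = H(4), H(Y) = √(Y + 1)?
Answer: 13706 + √5 ≈ 13708.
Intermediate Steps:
H(Y) = √(1 + Y)
n(I, E) = √5 (n(I, E) = √(1 + 4) = √5)
o(p, k) = √5
o(-200, 97) + 13706 = √5 + 13706 = 13706 + √5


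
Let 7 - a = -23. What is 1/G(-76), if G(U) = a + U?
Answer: -1/46 ≈ -0.021739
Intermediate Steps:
a = 30 (a = 7 - 1*(-23) = 7 + 23 = 30)
G(U) = 30 + U
1/G(-76) = 1/(30 - 76) = 1/(-46) = -1/46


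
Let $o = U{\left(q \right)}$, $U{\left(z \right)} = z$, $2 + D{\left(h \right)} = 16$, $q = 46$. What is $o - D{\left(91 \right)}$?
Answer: $32$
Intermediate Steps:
$D{\left(h \right)} = 14$ ($D{\left(h \right)} = -2 + 16 = 14$)
$o = 46$
$o - D{\left(91 \right)} = 46 - 14 = 32$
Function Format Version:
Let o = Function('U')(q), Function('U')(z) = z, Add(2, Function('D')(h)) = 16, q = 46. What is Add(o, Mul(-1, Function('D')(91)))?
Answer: 32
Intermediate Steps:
Function('D')(h) = 14 (Function('D')(h) = Add(-2, 16) = 14)
o = 46
Add(o, Mul(-1, Function('D')(91))) = Add(46, Mul(-1, 14)) = Add(46, -14) = 32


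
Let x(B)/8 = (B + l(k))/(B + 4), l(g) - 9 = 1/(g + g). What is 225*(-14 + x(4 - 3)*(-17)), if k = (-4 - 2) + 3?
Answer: -63330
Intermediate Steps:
k = -3 (k = -6 + 3 = -3)
l(g) = 9 + 1/(2*g) (l(g) = 9 + 1/(g + g) = 9 + 1/(2*g))
x(B) = 8*(53/6 + B)/(4 + B) (x(B) = 8*((B + (9 + (1/2)/(-3)))/(B + 4)) = 8*((B + (9 + (1/2)*(-1/3)))/(4 + B)) = 8*((B + (9 - 1/6))/(4 + B)) = 8*((B + 53/6)/(4 + B)) = 8*((53/6 + B)/(4 + B)) = 8*(53/6 + B)/(4 + B))
225*(-14 + x(4 - 3)*(-17)) = 225*(-14 + (4*(53 + 6*(4 - 3))/(3*(4 + (4 - 3))))*(-17)) = 225*(-14 + (4*(53 + 6*1)/(3*(4 + 1)))*(-17)) = 225*(-14 + ((4/3)*(53 + 6)/5)*(-17)) = 225*(-14 + ((4/3)*(1/5)*59)*(-17)) = 225*(-14 + (236/15)*(-17)) = 225*(-14 - 4012/15) = 225*(-4222/15) = -63330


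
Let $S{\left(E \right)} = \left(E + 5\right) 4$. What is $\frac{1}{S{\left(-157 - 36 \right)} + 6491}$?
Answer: $\frac{1}{5739} \approx 0.00017425$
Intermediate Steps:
$S{\left(E \right)} = 20 + 4 E$ ($S{\left(E \right)} = \left(5 + E\right) 4 = 20 + 4 E$)
$\frac{1}{S{\left(-157 - 36 \right)} + 6491} = \frac{1}{\left(20 + 4 \left(-157 - 36\right)\right) + 6491} = \frac{1}{\left(20 + 4 \left(-193\right)\right) + 6491} = \frac{1}{\left(20 - 772\right) + 6491} = \frac{1}{-752 + 6491} = \frac{1}{5739}$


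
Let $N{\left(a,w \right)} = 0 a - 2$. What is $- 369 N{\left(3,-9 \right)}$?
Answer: $738$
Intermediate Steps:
$N{\left(a,w \right)} = -2$ ($N{\left(a,w \right)} = 0 - 2 = -2$)
$- 369 N{\left(3,-9 \right)} = \left(-369\right) \left(-2\right) = 738$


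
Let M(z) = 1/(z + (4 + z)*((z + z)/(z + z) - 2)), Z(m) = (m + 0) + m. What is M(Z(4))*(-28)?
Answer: 7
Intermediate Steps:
Z(m) = 2*m (Z(m) = m + m = 2*m)
M(z) = -1/4 (M(z) = 1/(z + (4 + z)*((2*z)/((2*z)) - 2)) = 1/(z + (4 + z)*((2*z)*(1/(2*z)) - 2)) = 1/(z + (4 + z)*(1 - 2)) = 1/(z + (4 + z)*(-1)) = 1/(z + (-4 - z)) = 1/(-4) = -1/4)
M(Z(4))*(-28) = -1/4*(-28) = 7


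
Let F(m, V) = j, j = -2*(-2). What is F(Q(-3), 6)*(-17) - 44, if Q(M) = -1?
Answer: -112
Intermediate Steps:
j = 4
F(m, V) = 4
F(Q(-3), 6)*(-17) - 44 = 4*(-17) - 44 = -68 - 44 = -112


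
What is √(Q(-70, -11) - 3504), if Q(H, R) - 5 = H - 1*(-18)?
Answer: I*√3551 ≈ 59.59*I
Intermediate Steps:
Q(H, R) = 23 + H (Q(H, R) = 5 + (H - 1*(-18)) = 5 + (H + 18) = 5 + (18 + H) = 23 + H)
√(Q(-70, -11) - 3504) = √((23 - 70) - 3504) = √(-47 - 3504) = √(-3551) = I*√3551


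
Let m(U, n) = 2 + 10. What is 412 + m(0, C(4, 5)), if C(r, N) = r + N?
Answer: 424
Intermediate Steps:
C(r, N) = N + r
m(U, n) = 12
412 + m(0, C(4, 5)) = 412 + 12 = 424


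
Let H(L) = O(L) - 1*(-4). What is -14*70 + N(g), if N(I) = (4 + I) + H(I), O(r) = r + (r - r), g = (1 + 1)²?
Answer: -964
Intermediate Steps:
g = 4 (g = 2² = 4)
O(r) = r (O(r) = r + 0 = r)
H(L) = 4 + L (H(L) = L - 1*(-4) = L + 4 = 4 + L)
N(I) = 8 + 2*I (N(I) = (4 + I) + (4 + I) = 8 + 2*I)
-14*70 + N(g) = -14*70 + (8 + 2*4) = -980 + (8 + 8) = -980 + 16 = -964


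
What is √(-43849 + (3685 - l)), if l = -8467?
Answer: I*√31697 ≈ 178.04*I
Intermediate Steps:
√(-43849 + (3685 - l)) = √(-43849 + (3685 - 1*(-8467))) = √(-43849 + (3685 + 8467)) = √(-43849 + 12152) = √(-31697) = I*√31697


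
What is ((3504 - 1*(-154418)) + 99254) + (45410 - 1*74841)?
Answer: 227745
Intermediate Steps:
((3504 - 1*(-154418)) + 99254) + (45410 - 1*74841) = ((3504 + 154418) + 99254) + (45410 - 74841) = (157922 + 99254) - 29431 = 257176 - 29431 = 227745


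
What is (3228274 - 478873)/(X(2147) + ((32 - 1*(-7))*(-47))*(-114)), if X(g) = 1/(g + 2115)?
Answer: 11717947062/890596045 ≈ 13.157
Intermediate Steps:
X(g) = 1/(2115 + g)
(3228274 - 478873)/(X(2147) + ((32 - 1*(-7))*(-47))*(-114)) = (3228274 - 478873)/(1/(2115 + 2147) + ((32 - 1*(-7))*(-47))*(-114)) = 2749401/(1/4262 + ((32 + 7)*(-47))*(-114)) = 2749401/(1/4262 + (39*(-47))*(-114)) = 2749401/(1/4262 - 1833*(-114)) = 2749401/(1/4262 + 208962) = 2749401/(890596045/4262) = 2749401*(4262/890596045) = 11717947062/890596045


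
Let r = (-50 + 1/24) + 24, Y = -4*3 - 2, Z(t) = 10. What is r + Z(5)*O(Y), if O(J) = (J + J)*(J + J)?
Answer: 187537/24 ≈ 7814.0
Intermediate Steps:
Y = -14 (Y = -12 - 2 = -14)
O(J) = 4*J² (O(J) = (2*J)*(2*J) = 4*J²)
r = -623/24 (r = (-50 + 1/24) + 24 = -1199/24 + 24 = -623/24 ≈ -25.958)
r + Z(5)*O(Y) = -623/24 + 10*(4*(-14)²) = -623/24 + 10*(4*196) = -623/24 + 10*784 = -623/24 + 7840 = 187537/24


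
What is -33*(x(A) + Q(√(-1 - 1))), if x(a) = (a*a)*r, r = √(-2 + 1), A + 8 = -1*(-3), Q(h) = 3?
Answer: -99 - 825*I ≈ -99.0 - 825.0*I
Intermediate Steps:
A = -5 (A = -8 - 1*(-3) = -8 + 3 = -5)
r = I (r = √(-1) = I ≈ 1.0*I)
x(a) = I*a² (x(a) = (a*a)*I = a²*I = I*a²)
-33*(x(A) + Q(√(-1 - 1))) = -33*(I*(-5)² + 3) = -33*(I*25 + 3) = -33*(25*I + 3) = -33*(3 + 25*I) = -99 - 825*I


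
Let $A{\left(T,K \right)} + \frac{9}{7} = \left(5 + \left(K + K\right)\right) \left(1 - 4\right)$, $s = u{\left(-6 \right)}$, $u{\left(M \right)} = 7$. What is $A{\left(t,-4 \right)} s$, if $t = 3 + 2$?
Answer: $54$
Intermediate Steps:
$t = 5$
$s = 7$
$A{\left(T,K \right)} = - \frac{114}{7} - 6 K$ ($A{\left(T,K \right)} = - \frac{9}{7} + \left(5 + \left(K + K\right)\right) \left(1 - 4\right) = - \frac{9}{7} + \left(5 + 2 K\right) \left(-3\right) = - \frac{9}{7} - \left(15 + 6 K\right) = - \frac{114}{7} - 6 K$)
$A{\left(t,-4 \right)} s = \left(- \frac{114}{7} - -24\right) 7 = \left(- \frac{114}{7} + 24\right) 7 = \frac{54}{7} \cdot 7 = 54$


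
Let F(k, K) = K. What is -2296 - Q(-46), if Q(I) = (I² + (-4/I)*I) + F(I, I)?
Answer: -4362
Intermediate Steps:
Q(I) = -4 + I + I² (Q(I) = (I² + (-4/I)*I) + I = (I² - 4) + I = (-4 + I²) + I = -4 + I + I²)
-2296 - Q(-46) = -2296 - (-4 - 46 + (-46)²) = -2296 - (-4 - 46 + 2116) = -2296 - 1*2066 = -2296 - 2066 = -4362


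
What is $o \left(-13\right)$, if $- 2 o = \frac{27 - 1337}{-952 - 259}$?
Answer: $\frac{8515}{1211} \approx 7.0314$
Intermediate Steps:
$o = - \frac{655}{1211}$ ($o = - \frac{\left(27 - 1337\right) \frac{1}{-952 - 259}}{2} = - \frac{\left(-1310\right) \frac{1}{-1211}}{2} = - \frac{\left(-1310\right) \left(- \frac{1}{1211}\right)}{2} = \left(- \frac{1}{2}\right) \frac{1310}{1211} = - \frac{655}{1211} \approx -0.54088$)
$o \left(-13\right) = \left(- \frac{655}{1211}\right) \left(-13\right) = \frac{8515}{1211}$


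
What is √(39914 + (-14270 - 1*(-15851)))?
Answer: √41495 ≈ 203.70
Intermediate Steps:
√(39914 + (-14270 - 1*(-15851))) = √(39914 + (-14270 + 15851)) = √(39914 + 1581) = √41495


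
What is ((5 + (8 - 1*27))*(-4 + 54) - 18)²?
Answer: 515524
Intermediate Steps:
((5 + (8 - 1*27))*(-4 + 54) - 18)² = ((5 + (8 - 27))*50 - 18)² = ((5 - 19)*50 - 18)² = (-14*50 - 18)² = (-700 - 18)² = (-718)² = 515524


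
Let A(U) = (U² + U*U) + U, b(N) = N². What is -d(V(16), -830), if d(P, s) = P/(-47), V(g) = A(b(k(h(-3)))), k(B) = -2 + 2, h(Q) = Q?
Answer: 0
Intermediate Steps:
k(B) = 0
A(U) = U + 2*U² (A(U) = (U² + U²) + U = 2*U² + U = U + 2*U²)
V(g) = 0 (V(g) = 0²*(1 + 2*0²) = 0*(1 + 2*0) = 0*(1 + 0) = 0*1 = 0)
d(P, s) = -P/47 (d(P, s) = P*(-1/47) = -P/47)
-d(V(16), -830) = -(-1)*0/47 = -1*0 = 0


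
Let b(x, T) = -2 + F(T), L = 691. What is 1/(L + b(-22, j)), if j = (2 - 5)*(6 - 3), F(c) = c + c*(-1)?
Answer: 1/689 ≈ 0.0014514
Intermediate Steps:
F(c) = 0 (F(c) = c - c = 0)
j = -9 (j = -3*3 = -9)
b(x, T) = -2 (b(x, T) = -2 + 0 = -2)
1/(L + b(-22, j)) = 1/(691 - 2) = 1/689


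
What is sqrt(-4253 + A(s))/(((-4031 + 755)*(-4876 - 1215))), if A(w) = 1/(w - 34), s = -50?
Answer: I*sqrt(7502313)/838072872 ≈ 3.2683e-6*I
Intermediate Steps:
A(w) = 1/(-34 + w)
sqrt(-4253 + A(s))/(((-4031 + 755)*(-4876 - 1215))) = sqrt(-4253 + 1/(-34 - 50))/(((-4031 + 755)*(-4876 - 1215))) = sqrt(-4253 + 1/(-84))/((-3276*(-6091))) = sqrt(-4253 - 1/84)/19954116 = sqrt(-357253/84)*(1/19954116) = (I*sqrt(7502313)/42)*(1/19954116) = I*sqrt(7502313)/838072872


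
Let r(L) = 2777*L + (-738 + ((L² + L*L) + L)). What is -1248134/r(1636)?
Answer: -624067/4948531 ≈ -0.12611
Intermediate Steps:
r(L) = -738 + 2*L² + 2778*L (r(L) = 2777*L + (-738 + ((L² + L²) + L)) = 2777*L + (-738 + (2*L² + L)) = 2777*L + (-738 + (L + 2*L²)) = 2777*L + (-738 + L + 2*L²) = -738 + 2*L² + 2778*L)
-1248134/r(1636) = -1248134/(-738 + 2*1636² + 2778*1636) = -1248134/(-738 + 2*2676496 + 4544808) = -1248134/(-738 + 5352992 + 4544808) = -1248134/9897062 = -1248134*1/9897062 = -624067/4948531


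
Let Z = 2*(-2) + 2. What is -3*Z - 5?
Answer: 1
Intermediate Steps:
Z = -2 (Z = -4 + 2 = -2)
-3*Z - 5 = -3*(-2) - 5 = 6 - 5 = 1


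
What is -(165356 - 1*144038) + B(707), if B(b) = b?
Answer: -20611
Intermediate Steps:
-(165356 - 1*144038) + B(707) = -(165356 - 1*144038) + 707 = -(165356 - 144038) + 707 = -1*21318 + 707 = -21318 + 707 = -20611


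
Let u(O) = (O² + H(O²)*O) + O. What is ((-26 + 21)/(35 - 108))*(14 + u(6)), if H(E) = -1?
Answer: 250/73 ≈ 3.4247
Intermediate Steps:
u(O) = O² (u(O) = (O² - O) + O = O²)
((-26 + 21)/(35 - 108))*(14 + u(6)) = ((-26 + 21)/(35 - 108))*(14 + 6²) = (-5/(-73))*(14 + 36) = -5*(-1/73)*50 = (5/73)*50 = 250/73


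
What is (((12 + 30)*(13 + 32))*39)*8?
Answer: 589680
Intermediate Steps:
(((12 + 30)*(13 + 32))*39)*8 = ((42*45)*39)*8 = (1890*39)*8 = 73710*8 = 589680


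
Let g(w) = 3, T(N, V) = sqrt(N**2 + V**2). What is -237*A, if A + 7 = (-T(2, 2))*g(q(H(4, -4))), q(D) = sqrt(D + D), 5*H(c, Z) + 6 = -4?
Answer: 1659 + 1422*sqrt(2) ≈ 3670.0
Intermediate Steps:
H(c, Z) = -2 (H(c, Z) = -6/5 + (1/5)*(-4) = -6/5 - 4/5 = -2)
q(D) = sqrt(2)*sqrt(D) (q(D) = sqrt(2*D) = sqrt(2)*sqrt(D))
A = -7 - 6*sqrt(2) (A = -7 - sqrt(2**2 + 2**2)*3 = -7 - sqrt(4 + 4)*3 = -7 - sqrt(8)*3 = -7 - 2*sqrt(2)*3 = -7 - 6*sqrt(2) ≈ -15.485)
-237*A = -237*(-7 - 6*sqrt(2)) = 1659 + 1422*sqrt(2)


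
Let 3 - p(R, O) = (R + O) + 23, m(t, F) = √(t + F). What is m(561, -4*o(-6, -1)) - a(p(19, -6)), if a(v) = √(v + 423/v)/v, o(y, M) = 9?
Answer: 5*√21 + 2*I*√154/121 ≈ 22.913 + 0.20512*I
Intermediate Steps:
m(t, F) = √(F + t)
p(R, O) = -20 - O - R (p(R, O) = 3 - ((R + O) + 23) = 3 - ((O + R) + 23) = 3 - (23 + O + R) = 3 + (-23 - O - R) = -20 - O - R)
a(v) = √(v + 423/v)/v
m(561, -4*o(-6, -1)) - a(p(19, -6)) = √(-4*9 + 561) - √((-20 - 1*(-6) - 1*19) + 423/(-20 - 1*(-6) - 1*19))/(-20 - 1*(-6) - 1*19) = √(-36 + 561) - √((-20 + 6 - 19) + 423/(-20 + 6 - 19))/(-20 + 6 - 19) = √525 - √(-33 + 423/(-33))/(-33) = 5*√21 - (-1)*√(-33 + 423*(-1/33))/33 = 5*√21 - (-1)*√(-33 - 141/11)/33 = 5*√21 - (-1)*√(-504/11)/33 = 5*√21 - (-1)*6*I*√154/11/33 = 5*√21 - (-2)*I*√154/121 = 5*√21 + 2*I*√154/121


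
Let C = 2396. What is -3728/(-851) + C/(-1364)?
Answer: 761499/290191 ≈ 2.6241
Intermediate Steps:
-3728/(-851) + C/(-1364) = -3728/(-851) + 2396/(-1364) = -3728*(-1/851) + 2396*(-1/1364) = 3728/851 - 599/341 = 761499/290191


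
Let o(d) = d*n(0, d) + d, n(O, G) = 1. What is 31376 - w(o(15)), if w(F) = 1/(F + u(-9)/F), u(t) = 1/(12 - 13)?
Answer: 28206994/899 ≈ 31376.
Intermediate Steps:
u(t) = -1 (u(t) = 1/(-1) = -1)
o(d) = 2*d (o(d) = d*1 + d = d + d = 2*d)
w(F) = 1/(F - 1/F)
31376 - w(o(15)) = 31376 - 2*15/(-1 + (2*15)²) = 31376 - 30/(-1 + 30²) = 31376 - 30/(-1 + 900) = 31376 - 30/899 = 28206994/899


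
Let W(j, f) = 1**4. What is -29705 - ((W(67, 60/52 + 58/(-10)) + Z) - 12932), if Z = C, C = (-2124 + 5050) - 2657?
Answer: -17043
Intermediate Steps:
W(j, f) = 1
C = 269 (C = 2926 - 2657 = 269)
Z = 269
-29705 - ((W(67, 60/52 + 58/(-10)) + Z) - 12932) = -29705 - ((1 + 269) - 12932) = -29705 - (270 - 12932) = -29705 - 1*(-12662) = -29705 + 12662 = -17043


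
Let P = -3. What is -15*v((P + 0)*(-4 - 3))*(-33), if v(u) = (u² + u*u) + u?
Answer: 446985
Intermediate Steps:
v(u) = u + 2*u² (v(u) = (u² + u²) + u = 2*u² + u = u + 2*u²)
-15*v((P + 0)*(-4 - 3))*(-33) = -15*(-3 + 0)*(-4 - 3)*(1 + 2*((-3 + 0)*(-4 - 3)))*(-33) = -15*(-3*(-7))*(1 + 2*(-3*(-7)))*(-33) = -315*(1 + 2*21)*(-33) = -315*(1 + 42)*(-33) = -315*43*(-33) = -15*903*(-33) = -13545*(-33) = 446985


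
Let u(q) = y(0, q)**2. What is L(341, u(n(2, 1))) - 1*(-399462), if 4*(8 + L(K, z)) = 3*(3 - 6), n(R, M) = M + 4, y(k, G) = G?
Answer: 1597807/4 ≈ 3.9945e+5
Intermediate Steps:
n(R, M) = 4 + M
u(q) = q**2
L(K, z) = -41/4 (L(K, z) = -8 + (3*(3 - 6))/4 = -8 + (3*(-3))/4 = -8 + (1/4)*(-9) = -8 - 9/4 = -41/4)
L(341, u(n(2, 1))) - 1*(-399462) = -41/4 - 1*(-399462) = -41/4 + 399462 = 1597807/4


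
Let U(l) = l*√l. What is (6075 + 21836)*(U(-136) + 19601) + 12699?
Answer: 547096210 - 7591792*I*√34 ≈ 5.471e+8 - 4.4267e+7*I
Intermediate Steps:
U(l) = l^(3/2)
(6075 + 21836)*(U(-136) + 19601) + 12699 = (6075 + 21836)*((-136)^(3/2) + 19601) + 12699 = 27911*(-272*I*√34 + 19601) + 12699 = 27911*(19601 - 272*I*√34) + 12699 = (547083511 - 7591792*I*√34) + 12699 = 547096210 - 7591792*I*√34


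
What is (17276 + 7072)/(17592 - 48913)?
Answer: -24348/31321 ≈ -0.77737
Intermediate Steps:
(17276 + 7072)/(17592 - 48913) = 24348/(-31321) = 24348*(-1/31321) = -24348/31321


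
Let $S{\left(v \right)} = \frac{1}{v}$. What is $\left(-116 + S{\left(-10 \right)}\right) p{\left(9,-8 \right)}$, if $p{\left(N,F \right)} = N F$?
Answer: $\frac{41796}{5} \approx 8359.2$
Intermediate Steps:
$p{\left(N,F \right)} = F N$
$\left(-116 + S{\left(-10 \right)}\right) p{\left(9,-8 \right)} = \left(-116 + \frac{1}{-10}\right) \left(\left(-8\right) 9\right) = \left(-116 - \frac{1}{10}\right) \left(-72\right) = \left(- \frac{1161}{10}\right) \left(-72\right) = \frac{41796}{5}$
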